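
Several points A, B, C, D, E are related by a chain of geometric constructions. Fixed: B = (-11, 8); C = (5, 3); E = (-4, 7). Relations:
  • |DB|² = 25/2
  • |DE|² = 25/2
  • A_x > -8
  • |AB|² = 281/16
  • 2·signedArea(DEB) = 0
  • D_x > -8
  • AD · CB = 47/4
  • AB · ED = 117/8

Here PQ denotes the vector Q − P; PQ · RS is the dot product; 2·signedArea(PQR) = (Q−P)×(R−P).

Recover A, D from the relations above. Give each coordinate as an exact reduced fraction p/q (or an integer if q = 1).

A = (-7, 27/4)
D = (-15/2, 15/2)

1. D_x = -15/2  [line -1·x + -7·y + 45 = 0 ∩ |DB|² = 25/2]
2. D_y = 15/2  [line -1·x + -7·y + 45 = 0 ∩ |DB|² = 25/2]
   → D = (-15/2, 15/2)
3. A_x = -7  [AD · CB = 47/4 ∩ AB · ED = 117/8]
4. A_y = 27/4  [AD · CB = 47/4 ∩ AB · ED = 117/8]
   → A = (-7, 27/4)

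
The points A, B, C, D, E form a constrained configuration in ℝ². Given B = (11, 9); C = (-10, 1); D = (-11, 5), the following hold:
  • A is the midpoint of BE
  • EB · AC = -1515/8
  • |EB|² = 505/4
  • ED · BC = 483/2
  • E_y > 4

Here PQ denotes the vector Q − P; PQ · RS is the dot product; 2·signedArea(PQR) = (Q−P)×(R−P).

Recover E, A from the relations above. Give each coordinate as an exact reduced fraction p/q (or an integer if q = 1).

A = (23/4, 7)
E = (1/2, 5)

1. E_x = 1/2  [line 21·x + 8·y + -101/2 = 0 ∩ |EB|² = 505/4]
2. E_y = 5  [line 21·x + 8·y + -101/2 = 0 ∩ |EB|² = 505/4]
   → E = (1/2, 5)
3. A_x = 23/4  [EB · AC = -1515/8 ∩ A is the midpoint of BE]
4. A_y = 7  [EB · AC = -1515/8 ∩ A is the midpoint of BE]
   → A = (23/4, 7)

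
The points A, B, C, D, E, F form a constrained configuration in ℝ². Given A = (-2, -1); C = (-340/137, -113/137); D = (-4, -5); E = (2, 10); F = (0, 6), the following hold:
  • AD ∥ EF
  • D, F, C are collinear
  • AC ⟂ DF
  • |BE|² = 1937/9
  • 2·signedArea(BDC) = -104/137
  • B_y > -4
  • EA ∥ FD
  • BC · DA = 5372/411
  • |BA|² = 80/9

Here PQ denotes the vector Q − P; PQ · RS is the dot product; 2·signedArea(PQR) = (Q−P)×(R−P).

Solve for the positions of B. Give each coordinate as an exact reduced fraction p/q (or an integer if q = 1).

B = (-10/3, -11/3)

1. B_x = -10/3  [2·signedArea(BDC) = -104/137 ∩ BC · DA = 5372/411]
2. B_y = -11/3  [2·signedArea(BDC) = -104/137 ∩ BC · DA = 5372/411]
   → B = (-10/3, -11/3)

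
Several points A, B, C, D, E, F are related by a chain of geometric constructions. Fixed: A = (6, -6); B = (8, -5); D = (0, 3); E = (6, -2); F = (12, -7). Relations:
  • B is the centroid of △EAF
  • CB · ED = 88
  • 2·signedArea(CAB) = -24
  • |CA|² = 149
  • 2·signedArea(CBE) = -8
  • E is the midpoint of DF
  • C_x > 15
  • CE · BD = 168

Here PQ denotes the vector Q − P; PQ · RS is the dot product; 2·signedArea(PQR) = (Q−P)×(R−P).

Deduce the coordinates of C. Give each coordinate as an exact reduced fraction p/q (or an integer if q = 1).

1. C_x = 16  [CB · ED = 88 ∩ 2·signedArea(CAB) = -24]
2. C_y = -13  [CB · ED = 88 ∩ 2·signedArea(CAB) = -24]
   → C = (16, -13)

C = (16, -13)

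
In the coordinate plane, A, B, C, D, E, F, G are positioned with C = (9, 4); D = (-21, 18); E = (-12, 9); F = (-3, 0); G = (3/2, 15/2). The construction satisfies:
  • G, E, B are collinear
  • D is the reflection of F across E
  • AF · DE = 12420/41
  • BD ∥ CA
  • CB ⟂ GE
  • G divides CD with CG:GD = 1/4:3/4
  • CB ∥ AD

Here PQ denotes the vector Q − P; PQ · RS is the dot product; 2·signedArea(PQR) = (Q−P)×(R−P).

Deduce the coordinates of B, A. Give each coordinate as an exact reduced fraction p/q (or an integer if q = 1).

1. B_x = 381/41  [G, E, B are collinear ∩ CB ⟂ GE]
2. B_y = 272/41  [G, E, B are collinear ∩ CB ⟂ GE]
   → B = (381/41, 272/41)
3. A_x = -873/41  [CB ∥ AD ∩ BD ∥ CA]
4. A_y = 630/41  [CB ∥ AD ∩ BD ∥ CA]
   → A = (-873/41, 630/41)

A = (-873/41, 630/41)
B = (381/41, 272/41)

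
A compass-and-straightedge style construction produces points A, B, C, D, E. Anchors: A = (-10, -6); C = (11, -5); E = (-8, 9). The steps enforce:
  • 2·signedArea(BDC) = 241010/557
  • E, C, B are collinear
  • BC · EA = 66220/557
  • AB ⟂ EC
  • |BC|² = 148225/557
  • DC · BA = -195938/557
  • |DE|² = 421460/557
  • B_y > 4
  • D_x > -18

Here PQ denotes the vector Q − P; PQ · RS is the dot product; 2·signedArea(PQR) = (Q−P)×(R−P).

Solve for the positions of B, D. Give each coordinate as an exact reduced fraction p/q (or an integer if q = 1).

B = (-1188/557, 2605/557)
D = (-9952/557, -9289/557)

1. B_x = -1188/557  [E, C, B are collinear ∩ AB ⟂ EC]
2. B_y = 2605/557  [E, C, B are collinear ∩ AB ⟂ EC]
   → B = (-1188/557, 2605/557)
3. D_x = -9952/557  [line 4382/557·x + 5947/557·y + 177471/557 = 0 ∩ |DE|² = 421460/557]
4. D_y = -9289/557  [line 4382/557·x + 5947/557·y + 177471/557 = 0 ∩ |DE|² = 421460/557]
   → D = (-9952/557, -9289/557)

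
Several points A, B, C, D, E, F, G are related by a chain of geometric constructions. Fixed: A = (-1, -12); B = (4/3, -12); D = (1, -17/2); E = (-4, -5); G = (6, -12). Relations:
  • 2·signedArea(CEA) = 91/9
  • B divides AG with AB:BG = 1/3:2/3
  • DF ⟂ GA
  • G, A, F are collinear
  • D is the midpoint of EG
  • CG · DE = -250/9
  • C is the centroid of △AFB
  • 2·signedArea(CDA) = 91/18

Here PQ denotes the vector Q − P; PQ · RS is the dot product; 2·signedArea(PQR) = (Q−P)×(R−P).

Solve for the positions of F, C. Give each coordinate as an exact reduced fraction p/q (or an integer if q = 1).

C = (4/9, -12)
F = (1, -12)

1. F_x = 1  [G, A, F are collinear ∩ DF ⟂ GA]
2. F_y = -12  [G, A, F are collinear ∩ DF ⟂ GA]
   → F = (1, -12)
3. C_x = 4/9  [C is the centroid of △AFB]
4. C_y = -12  [C is the centroid of △AFB]
   → C = (4/9, -12)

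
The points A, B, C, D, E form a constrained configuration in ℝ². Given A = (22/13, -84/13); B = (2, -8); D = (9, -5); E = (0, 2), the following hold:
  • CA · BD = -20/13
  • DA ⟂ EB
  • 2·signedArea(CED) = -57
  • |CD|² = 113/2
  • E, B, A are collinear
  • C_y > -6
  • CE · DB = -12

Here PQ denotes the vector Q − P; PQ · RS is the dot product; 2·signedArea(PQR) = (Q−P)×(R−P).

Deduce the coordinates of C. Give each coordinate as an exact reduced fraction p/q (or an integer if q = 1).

1. C_x = 3/2  [CA · BD = -20/13 ∩ 2·signedArea(CED) = -57]
2. C_y = -11/2  [CA · BD = -20/13 ∩ 2·signedArea(CED) = -57]
   → C = (3/2, -11/2)

C = (3/2, -11/2)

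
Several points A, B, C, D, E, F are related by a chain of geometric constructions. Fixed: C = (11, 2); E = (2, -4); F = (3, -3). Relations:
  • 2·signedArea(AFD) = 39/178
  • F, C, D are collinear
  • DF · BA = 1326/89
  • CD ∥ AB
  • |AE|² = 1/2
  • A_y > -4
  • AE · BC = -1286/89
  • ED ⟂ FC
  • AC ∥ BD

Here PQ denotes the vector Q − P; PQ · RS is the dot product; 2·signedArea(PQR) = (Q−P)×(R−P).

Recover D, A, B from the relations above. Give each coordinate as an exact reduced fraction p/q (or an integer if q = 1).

A = (5/2, -7/2)
B = (-1187/178, -1643/178)
D = (163/89, -332/89)

1. D_x = 163/89  [F, C, D are collinear ∩ ED ⟂ FC]
2. D_y = -332/89  [F, C, D are collinear ∩ ED ⟂ FC]
   → D = (163/89, -332/89)
3. A_x = 5/2  [line 65/89·x + -104/89·y + -1053/178 = 0 ∩ |AE|² = 1/2]
4. A_y = -7/2  [line 65/89·x + -104/89·y + -1053/178 = 0 ∩ |AE|² = 1/2]
   → A = (5/2, -7/2)
5. B_x = -1187/178  [AC ∥ BD ∩ CD ∥ AB]
6. B_y = -1643/178  [AC ∥ BD ∩ CD ∥ AB]
   → B = (-1187/178, -1643/178)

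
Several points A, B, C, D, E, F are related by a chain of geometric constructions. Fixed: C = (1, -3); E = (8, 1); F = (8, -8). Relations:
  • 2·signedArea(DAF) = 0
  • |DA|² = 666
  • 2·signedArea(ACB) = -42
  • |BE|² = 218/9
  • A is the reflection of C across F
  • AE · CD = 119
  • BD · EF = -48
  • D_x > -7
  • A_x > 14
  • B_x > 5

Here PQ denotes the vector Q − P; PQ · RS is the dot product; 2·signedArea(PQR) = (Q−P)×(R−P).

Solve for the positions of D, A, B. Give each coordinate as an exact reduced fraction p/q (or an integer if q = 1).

1. A_x = 15  [A is the reflection of C across F]
2. A_y = -13  [A is the reflection of C across F]
   → A = (15, -13)
3. B_x = 17/3  [line -10·x + -14·y + 10 = 0 ∩ |BE|² = 218/9]
4. B_y = -10/3  [line -10·x + -14·y + 10 = 0 ∩ |BE|² = 218/9]
   → B = (17/3, -10/3)
5. D_x = -6  [2·signedArea(DAF) = 0 ∩ BD · EF = -48]
6. D_y = 2  [2·signedArea(DAF) = 0 ∩ BD · EF = -48]
   → D = (-6, 2)

A = (15, -13)
B = (17/3, -10/3)
D = (-6, 2)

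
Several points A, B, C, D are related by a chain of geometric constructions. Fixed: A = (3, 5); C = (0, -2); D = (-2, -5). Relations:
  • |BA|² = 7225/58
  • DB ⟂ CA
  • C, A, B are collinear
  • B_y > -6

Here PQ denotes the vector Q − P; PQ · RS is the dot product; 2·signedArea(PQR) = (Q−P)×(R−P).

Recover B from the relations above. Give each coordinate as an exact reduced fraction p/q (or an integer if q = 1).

B = (-81/58, -305/58)

1. B_x = -81/58  [C, A, B are collinear ∩ DB ⟂ CA]
2. B_y = -305/58  [C, A, B are collinear ∩ DB ⟂ CA]
   → B = (-81/58, -305/58)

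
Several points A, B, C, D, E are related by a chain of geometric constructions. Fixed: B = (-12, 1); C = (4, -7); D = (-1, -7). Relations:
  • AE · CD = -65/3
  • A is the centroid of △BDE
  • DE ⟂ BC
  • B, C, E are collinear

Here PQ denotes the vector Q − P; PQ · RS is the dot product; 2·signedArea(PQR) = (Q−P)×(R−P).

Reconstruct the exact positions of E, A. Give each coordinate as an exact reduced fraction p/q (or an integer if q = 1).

A = (-13/3, -11/3)
E = (0, -5)

1. E_x = 0  [B, C, E are collinear ∩ DE ⟂ BC]
2. E_y = -5  [B, C, E are collinear ∩ DE ⟂ BC]
   → E = (0, -5)
3. A_x = -13/3  [A is the centroid of △BDE]
4. A_y = -11/3  [A is the centroid of △BDE]
   → A = (-13/3, -11/3)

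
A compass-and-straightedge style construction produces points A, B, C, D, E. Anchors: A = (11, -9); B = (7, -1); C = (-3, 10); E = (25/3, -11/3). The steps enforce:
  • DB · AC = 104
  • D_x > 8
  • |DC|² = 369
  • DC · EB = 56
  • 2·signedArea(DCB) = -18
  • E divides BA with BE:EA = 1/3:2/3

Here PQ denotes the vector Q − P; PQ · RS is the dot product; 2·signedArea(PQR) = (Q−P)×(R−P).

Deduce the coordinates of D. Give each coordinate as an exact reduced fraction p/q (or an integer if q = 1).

1. D_x = 9  [DB · AC = 104 ∩ 2·signedArea(DCB) = -18]
2. D_y = -5  [DB · AC = 104 ∩ 2·signedArea(DCB) = -18]
   → D = (9, -5)

D = (9, -5)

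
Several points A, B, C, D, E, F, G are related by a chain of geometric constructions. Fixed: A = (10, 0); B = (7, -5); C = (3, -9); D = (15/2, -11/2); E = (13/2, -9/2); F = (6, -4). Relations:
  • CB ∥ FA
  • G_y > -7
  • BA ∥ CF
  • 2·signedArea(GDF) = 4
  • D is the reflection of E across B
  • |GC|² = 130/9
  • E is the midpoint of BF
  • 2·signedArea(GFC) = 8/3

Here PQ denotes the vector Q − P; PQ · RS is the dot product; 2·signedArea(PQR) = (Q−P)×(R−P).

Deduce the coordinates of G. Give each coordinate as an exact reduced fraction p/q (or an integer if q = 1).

1. G_x = 16/3  [2·signedArea(GDF) = 4 ∩ 2·signedArea(GFC) = 8/3]
2. G_y = -6  [2·signedArea(GDF) = 4 ∩ 2·signedArea(GFC) = 8/3]
   → G = (16/3, -6)

G = (16/3, -6)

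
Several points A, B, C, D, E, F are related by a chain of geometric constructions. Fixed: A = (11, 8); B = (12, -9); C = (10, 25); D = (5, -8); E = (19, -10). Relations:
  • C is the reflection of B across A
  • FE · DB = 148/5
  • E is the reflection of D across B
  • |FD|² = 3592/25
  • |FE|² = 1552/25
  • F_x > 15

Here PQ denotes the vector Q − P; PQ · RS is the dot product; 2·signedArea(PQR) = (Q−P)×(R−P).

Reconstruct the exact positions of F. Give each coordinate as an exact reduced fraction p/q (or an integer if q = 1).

1. F_x = 79/5  [line -7·x + 1·y + 567/5 = 0 ∩ |FE|² = 1552/25]
2. F_y = -14/5  [line -7·x + 1·y + 567/5 = 0 ∩ |FE|² = 1552/25]
   → F = (79/5, -14/5)

F = (79/5, -14/5)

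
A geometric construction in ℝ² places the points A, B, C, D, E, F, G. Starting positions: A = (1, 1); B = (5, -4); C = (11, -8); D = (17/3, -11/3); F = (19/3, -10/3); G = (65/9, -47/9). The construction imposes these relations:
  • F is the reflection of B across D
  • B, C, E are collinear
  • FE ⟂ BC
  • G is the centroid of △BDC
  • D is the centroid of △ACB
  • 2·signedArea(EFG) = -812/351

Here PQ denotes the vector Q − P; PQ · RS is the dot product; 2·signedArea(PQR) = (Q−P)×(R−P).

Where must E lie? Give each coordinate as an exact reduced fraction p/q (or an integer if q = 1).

E = (73/13, -172/39)

1. E_x = 73/13  [B, C, E are collinear ∩ FE ⟂ BC]
2. E_y = -172/39  [B, C, E are collinear ∩ FE ⟂ BC]
   → E = (73/13, -172/39)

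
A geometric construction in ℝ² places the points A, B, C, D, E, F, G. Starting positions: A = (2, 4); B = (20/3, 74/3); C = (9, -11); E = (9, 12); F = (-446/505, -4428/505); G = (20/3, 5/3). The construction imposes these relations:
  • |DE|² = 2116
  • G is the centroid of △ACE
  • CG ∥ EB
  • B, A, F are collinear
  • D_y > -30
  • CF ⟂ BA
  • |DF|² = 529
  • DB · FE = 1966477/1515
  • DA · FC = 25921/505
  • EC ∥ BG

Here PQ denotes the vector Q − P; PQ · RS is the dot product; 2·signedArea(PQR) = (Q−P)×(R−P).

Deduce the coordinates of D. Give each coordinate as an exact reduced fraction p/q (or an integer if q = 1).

D = (-5437/505, -14916/505)

1. D_x = -5437/505  [DA · FC = 25921/505 ∩ DB · FE = 1966477/1515]
2. D_y = -14916/505  [DA · FC = 25921/505 ∩ DB · FE = 1966477/1515]
   → D = (-5437/505, -14916/505)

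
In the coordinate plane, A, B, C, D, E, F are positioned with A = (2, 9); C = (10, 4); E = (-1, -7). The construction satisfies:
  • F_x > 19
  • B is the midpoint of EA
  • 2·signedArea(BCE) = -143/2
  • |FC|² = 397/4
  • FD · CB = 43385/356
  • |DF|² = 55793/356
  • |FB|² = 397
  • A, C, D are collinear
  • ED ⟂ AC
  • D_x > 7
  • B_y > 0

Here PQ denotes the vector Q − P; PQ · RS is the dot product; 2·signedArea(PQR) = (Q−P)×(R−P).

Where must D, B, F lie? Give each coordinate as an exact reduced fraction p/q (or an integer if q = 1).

1. D_x = 626/89  [A, C, D are collinear ∩ ED ⟂ AC]
2. D_y = 521/89  [A, C, D are collinear ∩ ED ⟂ AC]
   → D = (626/89, 521/89)
3. B_x = 1/2  [B is the midpoint of EA]
4. B_y = 1  [B is the midpoint of EA]
   → B = (1/2, 1)
5. F_x = 39/2  [line 19/2·x + 3·y + -825/4 = 0 ∩ |FC|² = 397/4]
6. F_y = 7  [line 19/2·x + 3·y + -825/4 = 0 ∩ |FC|² = 397/4]
   → F = (39/2, 7)

B = (1/2, 1)
D = (626/89, 521/89)
F = (39/2, 7)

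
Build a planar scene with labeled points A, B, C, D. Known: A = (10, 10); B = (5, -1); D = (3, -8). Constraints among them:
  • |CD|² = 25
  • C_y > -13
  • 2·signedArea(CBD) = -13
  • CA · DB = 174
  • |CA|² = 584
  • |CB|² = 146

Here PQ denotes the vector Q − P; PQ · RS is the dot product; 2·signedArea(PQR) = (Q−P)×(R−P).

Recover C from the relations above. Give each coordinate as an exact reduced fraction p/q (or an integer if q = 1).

C = (0, -12)

1. C_x = 0  [CA · DB = 174 ∩ 2·signedArea(CBD) = -13]
2. C_y = -12  [CA · DB = 174 ∩ 2·signedArea(CBD) = -13]
   → C = (0, -12)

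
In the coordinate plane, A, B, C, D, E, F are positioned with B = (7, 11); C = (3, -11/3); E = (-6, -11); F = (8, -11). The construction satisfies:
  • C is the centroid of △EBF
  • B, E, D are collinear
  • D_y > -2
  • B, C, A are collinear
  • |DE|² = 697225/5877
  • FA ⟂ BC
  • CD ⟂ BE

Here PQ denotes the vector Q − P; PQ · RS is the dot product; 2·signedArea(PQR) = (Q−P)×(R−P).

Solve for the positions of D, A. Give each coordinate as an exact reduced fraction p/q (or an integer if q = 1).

1. D_x = -899/1959  [B, E, D are collinear ∩ CD ⟂ BE]
2. D_y = -3179/1959  [B, E, D are collinear ∩ CD ⟂ BE]
   → D = (-899/1959, -3179/1959)
3. A_x = 193/130  [B, C, A are collinear ∩ FA ⟂ BC]
4. A_y = -1199/130  [B, C, A are collinear ∩ FA ⟂ BC]
   → A = (193/130, -1199/130)

A = (193/130, -1199/130)
D = (-899/1959, -3179/1959)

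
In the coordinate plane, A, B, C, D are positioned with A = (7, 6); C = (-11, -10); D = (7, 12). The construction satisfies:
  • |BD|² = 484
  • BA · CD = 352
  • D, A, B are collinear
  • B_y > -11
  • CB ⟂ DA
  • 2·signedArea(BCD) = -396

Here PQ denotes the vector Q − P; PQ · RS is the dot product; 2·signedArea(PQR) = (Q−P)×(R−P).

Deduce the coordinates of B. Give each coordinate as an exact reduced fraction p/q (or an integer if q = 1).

1. B_x = 7  [D, A, B are collinear ∩ CB ⟂ DA]
2. B_y = -10  [D, A, B are collinear ∩ CB ⟂ DA]
   → B = (7, -10)

B = (7, -10)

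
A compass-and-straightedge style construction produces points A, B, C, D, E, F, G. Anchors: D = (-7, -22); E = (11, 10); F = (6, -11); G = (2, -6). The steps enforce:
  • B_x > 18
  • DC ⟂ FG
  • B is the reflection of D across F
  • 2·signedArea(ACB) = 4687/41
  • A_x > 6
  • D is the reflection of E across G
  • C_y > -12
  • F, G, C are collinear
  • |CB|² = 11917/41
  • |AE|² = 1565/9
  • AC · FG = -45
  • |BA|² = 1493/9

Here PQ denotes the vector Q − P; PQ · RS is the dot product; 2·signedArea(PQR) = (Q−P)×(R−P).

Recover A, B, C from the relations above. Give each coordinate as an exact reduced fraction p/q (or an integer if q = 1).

A = (19/3, -7/3)
B = (19, 0)
C = (258/41, -466/41)

1. B_x = 19  [B is the reflection of D across F]
2. B_y = 0  [B is the reflection of D across F]
   → B = (19, 0)
3. C_x = 258/41  [F, G, C are collinear ∩ DC ⟂ FG]
4. C_y = -466/41  [F, G, C are collinear ∩ DC ⟂ FG]
   → C = (258/41, -466/41)
5. A_x = 19/3  [2·signedArea(ACB) = 4687/41 ∩ AC · FG = -45]
6. A_y = -7/3  [2·signedArea(ACB) = 4687/41 ∩ AC · FG = -45]
   → A = (19/3, -7/3)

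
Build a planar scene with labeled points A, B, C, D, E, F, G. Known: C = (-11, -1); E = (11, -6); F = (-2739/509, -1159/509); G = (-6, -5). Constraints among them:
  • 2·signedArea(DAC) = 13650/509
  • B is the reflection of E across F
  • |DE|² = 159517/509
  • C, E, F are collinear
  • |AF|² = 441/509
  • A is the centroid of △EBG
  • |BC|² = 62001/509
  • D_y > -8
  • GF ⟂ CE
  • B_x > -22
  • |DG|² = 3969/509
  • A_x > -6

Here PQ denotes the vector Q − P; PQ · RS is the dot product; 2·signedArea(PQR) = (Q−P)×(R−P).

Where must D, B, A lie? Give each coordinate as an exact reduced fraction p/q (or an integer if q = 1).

A = (-2844/509, -1621/509)
B = (-11077/509, 736/509)
D = (-3369/509, -3931/509)

1. B_x = -11077/509  [B is the reflection of E across F]
2. B_y = 736/509  [B is the reflection of E across F]
   → B = (-11077/509, 736/509)
3. A_x = -2844/509  [A is the centroid of △EBG]
4. A_y = -1621/509  [A is the centroid of △EBG]
   → A = (-2844/509, -1621/509)
5. D_x = -3369/509  [line -1112/509·x + -2755/509·y + -28637/509 = 0 ∩ |DE|² = 159517/509]
6. D_y = -3931/509  [line -1112/509·x + -2755/509·y + -28637/509 = 0 ∩ |DE|² = 159517/509]
   → D = (-3369/509, -3931/509)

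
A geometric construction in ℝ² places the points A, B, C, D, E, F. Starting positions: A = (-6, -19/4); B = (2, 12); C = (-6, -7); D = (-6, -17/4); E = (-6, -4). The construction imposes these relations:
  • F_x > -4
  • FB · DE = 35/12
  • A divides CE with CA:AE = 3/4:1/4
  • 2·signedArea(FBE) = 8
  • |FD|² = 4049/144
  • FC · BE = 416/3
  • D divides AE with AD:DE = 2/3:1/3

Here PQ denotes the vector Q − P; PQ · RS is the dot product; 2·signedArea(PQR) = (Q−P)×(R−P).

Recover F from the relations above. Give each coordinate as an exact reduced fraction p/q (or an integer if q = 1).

1. F_x = -10/3  [FB · DE = 35/12 ∩ FC · BE = 416/3]
2. F_y = 1/3  [FB · DE = 35/12 ∩ FC · BE = 416/3]
   → F = (-10/3, 1/3)

F = (-10/3, 1/3)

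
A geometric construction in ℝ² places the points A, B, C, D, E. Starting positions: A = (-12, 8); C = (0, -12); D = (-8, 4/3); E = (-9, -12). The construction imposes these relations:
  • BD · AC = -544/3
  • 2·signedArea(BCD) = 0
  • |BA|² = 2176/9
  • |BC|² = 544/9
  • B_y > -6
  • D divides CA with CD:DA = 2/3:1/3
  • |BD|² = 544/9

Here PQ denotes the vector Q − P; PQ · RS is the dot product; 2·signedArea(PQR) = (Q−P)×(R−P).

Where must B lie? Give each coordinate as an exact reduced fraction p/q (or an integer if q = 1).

1. B_x = -4  [2·signedArea(BCD) = 0 ∩ BD · AC = -544/3]
2. B_y = -16/3  [2·signedArea(BCD) = 0 ∩ BD · AC = -544/3]
   → B = (-4, -16/3)

B = (-4, -16/3)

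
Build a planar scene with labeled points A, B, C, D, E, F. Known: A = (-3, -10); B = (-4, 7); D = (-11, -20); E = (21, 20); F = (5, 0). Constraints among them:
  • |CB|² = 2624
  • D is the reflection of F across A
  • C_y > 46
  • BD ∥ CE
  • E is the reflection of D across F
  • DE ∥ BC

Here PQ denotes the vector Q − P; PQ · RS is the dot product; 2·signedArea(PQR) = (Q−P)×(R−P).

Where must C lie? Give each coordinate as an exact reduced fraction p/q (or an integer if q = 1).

C = (28, 47)

1. C_x = 28  [BD ∥ CE ∩ DE ∥ BC]
2. C_y = 47  [BD ∥ CE ∩ DE ∥ BC]
   → C = (28, 47)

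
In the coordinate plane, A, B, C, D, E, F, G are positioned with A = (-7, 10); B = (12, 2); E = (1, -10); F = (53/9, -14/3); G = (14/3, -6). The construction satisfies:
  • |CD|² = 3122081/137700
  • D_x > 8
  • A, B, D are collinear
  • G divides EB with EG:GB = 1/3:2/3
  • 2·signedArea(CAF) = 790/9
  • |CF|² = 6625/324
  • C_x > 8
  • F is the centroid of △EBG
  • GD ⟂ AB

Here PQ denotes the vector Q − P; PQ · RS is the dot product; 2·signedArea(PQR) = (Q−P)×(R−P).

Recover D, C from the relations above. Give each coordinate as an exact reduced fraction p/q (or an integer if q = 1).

1. D_x = 11006/1275  [A, B, D are collinear ∩ GD ⟂ AB]
2. D_y = 4358/1275  [A, B, D are collinear ∩ GD ⟂ AB]
   → D = (11006/1275, 4358/1275)
3. C_x = 161/18  [line 44/3·x + 116/9·y + -114 = 0 ∩ |CD|² = 3122081/137700]
4. C_y = -4/3  [line 44/3·x + 116/9·y + -114 = 0 ∩ |CD|² = 3122081/137700]
   → C = (161/18, -4/3)

C = (161/18, -4/3)
D = (11006/1275, 4358/1275)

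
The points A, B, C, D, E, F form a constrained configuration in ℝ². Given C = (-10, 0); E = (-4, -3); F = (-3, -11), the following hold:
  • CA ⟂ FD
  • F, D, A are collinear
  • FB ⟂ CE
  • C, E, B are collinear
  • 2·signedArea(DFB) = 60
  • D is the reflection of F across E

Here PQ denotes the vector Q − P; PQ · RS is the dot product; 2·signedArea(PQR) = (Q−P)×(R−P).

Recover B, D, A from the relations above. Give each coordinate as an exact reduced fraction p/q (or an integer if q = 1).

A = (-58/13, 9/13)
B = (0, -5)
D = (-5, 5)

1. B_x = 0  [C, E, B are collinear ∩ FB ⟂ CE]
2. B_y = -5  [C, E, B are collinear ∩ FB ⟂ CE]
   → B = (0, -5)
3. D_x = -5  [D is the reflection of F across E]
4. D_y = 5  [D is the reflection of F across E]
   → D = (-5, 5)
5. A_x = -58/13  [F, D, A are collinear ∩ CA ⟂ FD]
6. A_y = 9/13  [F, D, A are collinear ∩ CA ⟂ FD]
   → A = (-58/13, 9/13)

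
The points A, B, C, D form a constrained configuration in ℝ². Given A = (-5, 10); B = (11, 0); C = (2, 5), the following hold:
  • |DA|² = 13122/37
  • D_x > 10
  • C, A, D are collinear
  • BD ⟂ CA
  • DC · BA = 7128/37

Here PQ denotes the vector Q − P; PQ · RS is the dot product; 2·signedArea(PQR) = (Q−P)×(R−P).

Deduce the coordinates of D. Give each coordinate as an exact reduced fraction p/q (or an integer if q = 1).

D = (382/37, -35/37)

1. D_x = 382/37  [C, A, D are collinear ∩ BD ⟂ CA]
2. D_y = -35/37  [C, A, D are collinear ∩ BD ⟂ CA]
   → D = (382/37, -35/37)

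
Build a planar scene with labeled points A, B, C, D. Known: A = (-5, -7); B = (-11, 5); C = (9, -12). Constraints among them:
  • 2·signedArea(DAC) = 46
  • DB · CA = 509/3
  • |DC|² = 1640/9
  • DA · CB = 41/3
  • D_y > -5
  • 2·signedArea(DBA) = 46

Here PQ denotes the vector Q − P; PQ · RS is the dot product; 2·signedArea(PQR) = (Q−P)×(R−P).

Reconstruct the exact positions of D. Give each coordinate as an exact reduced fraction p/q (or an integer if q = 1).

D = (-7/3, -14/3)

1. D_x = -7/3  [2·signedArea(DBA) = 46 ∩ DA · CB = 41/3]
2. D_y = -14/3  [2·signedArea(DBA) = 46 ∩ DA · CB = 41/3]
   → D = (-7/3, -14/3)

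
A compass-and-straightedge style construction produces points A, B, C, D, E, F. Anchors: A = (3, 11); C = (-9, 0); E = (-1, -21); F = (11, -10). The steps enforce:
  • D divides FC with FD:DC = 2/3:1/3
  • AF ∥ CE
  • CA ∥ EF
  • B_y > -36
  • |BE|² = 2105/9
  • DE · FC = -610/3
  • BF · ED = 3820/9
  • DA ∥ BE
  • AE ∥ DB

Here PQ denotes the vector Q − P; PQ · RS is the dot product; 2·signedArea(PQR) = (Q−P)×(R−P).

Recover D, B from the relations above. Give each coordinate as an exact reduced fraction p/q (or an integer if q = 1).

B = (-19/3, -106/3)
D = (-7/3, -10/3)

1. D_x = -7/3  [D divides FC with FD:DC = 2/3:1/3]
2. D_y = -10/3  [D divides FC with FD:DC = 2/3:1/3]
   → D = (-7/3, -10/3)
3. B_x = -19/3  [DA ∥ BE ∩ AE ∥ DB]
4. B_y = -106/3  [DA ∥ BE ∩ AE ∥ DB]
   → B = (-19/3, -106/3)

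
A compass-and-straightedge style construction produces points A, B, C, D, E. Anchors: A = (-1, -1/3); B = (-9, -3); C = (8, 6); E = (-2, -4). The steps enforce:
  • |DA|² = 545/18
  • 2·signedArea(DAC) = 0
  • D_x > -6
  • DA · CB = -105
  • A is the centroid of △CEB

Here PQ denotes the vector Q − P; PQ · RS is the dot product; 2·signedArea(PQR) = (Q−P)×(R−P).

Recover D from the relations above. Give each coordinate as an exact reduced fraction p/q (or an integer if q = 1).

D = (-11/2, -7/2)

1. D_x = -11/2  [2·signedArea(DAC) = 0 ∩ DA · CB = -105]
2. D_y = -7/2  [2·signedArea(DAC) = 0 ∩ DA · CB = -105]
   → D = (-11/2, -7/2)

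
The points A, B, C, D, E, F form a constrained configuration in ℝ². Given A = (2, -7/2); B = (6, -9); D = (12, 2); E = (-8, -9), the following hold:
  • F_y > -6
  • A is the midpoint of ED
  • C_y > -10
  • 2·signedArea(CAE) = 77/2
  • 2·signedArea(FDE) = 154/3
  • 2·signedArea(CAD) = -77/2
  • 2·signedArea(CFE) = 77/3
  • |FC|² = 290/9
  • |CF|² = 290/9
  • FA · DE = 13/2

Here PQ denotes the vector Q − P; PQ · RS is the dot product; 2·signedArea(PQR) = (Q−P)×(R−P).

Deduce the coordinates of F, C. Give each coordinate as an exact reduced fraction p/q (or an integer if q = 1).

C = (-1, -9)
F = (10/3, -16/3)

1. F_x = 10/3  [2·signedArea(FDE) = 154/3 ∩ FA · DE = 13/2]
2. F_y = -16/3  [2·signedArea(FDE) = 154/3 ∩ FA · DE = 13/2]
   → F = (10/3, -16/3)
3. C_x = -1  [2·signedArea(CFE) = 77/3 ∩ 2·signedArea(CAD) = -77/2]
4. C_y = -9  [2·signedArea(CFE) = 77/3 ∩ 2·signedArea(CAD) = -77/2]
   → C = (-1, -9)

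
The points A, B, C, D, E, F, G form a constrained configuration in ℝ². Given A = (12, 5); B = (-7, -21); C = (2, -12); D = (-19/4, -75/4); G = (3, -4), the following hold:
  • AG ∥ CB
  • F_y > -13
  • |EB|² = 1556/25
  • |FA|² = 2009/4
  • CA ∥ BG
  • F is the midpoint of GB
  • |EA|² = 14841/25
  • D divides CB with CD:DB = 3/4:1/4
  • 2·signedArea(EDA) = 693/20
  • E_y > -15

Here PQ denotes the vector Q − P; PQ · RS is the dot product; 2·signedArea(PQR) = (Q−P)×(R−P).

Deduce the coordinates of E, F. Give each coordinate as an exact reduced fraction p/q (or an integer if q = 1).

1. E_x = -3  [line -95/4·x + 67/4·y + 833/5 = 0 ∩ |EB|² = 1556/25]
2. E_y = -71/5  [line -95/4·x + 67/4·y + 833/5 = 0 ∩ |EB|² = 1556/25]
   → E = (-3, -71/5)
3. F_x = -2  [F is the midpoint of GB]
4. F_y = -25/2  [F is the midpoint of GB]
   → F = (-2, -25/2)

E = (-3, -71/5)
F = (-2, -25/2)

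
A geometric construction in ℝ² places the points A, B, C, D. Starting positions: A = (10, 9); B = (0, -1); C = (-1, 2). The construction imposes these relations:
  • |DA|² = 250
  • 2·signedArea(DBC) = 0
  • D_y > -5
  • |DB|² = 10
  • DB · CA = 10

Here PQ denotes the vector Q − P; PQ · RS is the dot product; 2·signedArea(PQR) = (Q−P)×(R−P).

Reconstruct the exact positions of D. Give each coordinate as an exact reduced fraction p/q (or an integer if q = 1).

D = (1, -4)

1. D_x = 1  [2·signedArea(DBC) = 0 ∩ DB · CA = 10]
2. D_y = -4  [2·signedArea(DBC) = 0 ∩ DB · CA = 10]
   → D = (1, -4)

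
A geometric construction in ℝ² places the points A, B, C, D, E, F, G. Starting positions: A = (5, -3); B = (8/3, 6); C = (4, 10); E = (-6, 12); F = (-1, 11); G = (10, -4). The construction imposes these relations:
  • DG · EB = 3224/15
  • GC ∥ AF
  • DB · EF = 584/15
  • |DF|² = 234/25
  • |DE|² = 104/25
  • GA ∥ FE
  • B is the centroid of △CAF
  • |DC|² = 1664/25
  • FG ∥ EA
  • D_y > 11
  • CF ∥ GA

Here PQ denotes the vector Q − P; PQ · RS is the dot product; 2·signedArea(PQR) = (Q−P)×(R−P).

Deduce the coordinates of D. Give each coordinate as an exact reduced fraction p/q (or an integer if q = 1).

1. D_x = -4  [DG · EB = 3224/15 ∩ DB · EF = 584/15]
2. D_y = 58/5  [DG · EB = 3224/15 ∩ DB · EF = 584/15]
   → D = (-4, 58/5)

D = (-4, 58/5)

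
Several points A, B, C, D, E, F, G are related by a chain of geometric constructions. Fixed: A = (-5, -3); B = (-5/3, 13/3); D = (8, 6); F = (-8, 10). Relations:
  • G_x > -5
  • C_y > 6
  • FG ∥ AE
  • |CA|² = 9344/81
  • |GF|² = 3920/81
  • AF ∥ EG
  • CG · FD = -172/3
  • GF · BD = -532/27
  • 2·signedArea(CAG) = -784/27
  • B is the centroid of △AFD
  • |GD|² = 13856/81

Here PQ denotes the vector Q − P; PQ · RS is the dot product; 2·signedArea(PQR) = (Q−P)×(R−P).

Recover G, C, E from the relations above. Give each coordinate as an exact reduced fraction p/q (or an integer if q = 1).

C = (-5/9, 61/9)
E = (-17/9, -83/9)
G = (-44/9, 34/9)

1. G_x = -44/9  [line -29/3·x + -5/3·y + -1106/27 = 0 ∩ |GF|² = 3920/81]
2. G_y = 34/9  [line -29/3·x + -5/3·y + -1106/27 = 0 ∩ |GF|² = 3920/81]
   → G = (-44/9, 34/9)
3. C_x = -5/9  [CG · FD = -172/3 ∩ 2·signedArea(CAG) = -784/27]
4. C_y = 61/9  [CG · FD = -172/3 ∩ 2·signedArea(CAG) = -784/27]
   → C = (-5/9, 61/9)
5. E_x = -17/9  [AF ∥ EG ∩ FG ∥ AE]
6. E_y = -83/9  [AF ∥ EG ∩ FG ∥ AE]
   → E = (-17/9, -83/9)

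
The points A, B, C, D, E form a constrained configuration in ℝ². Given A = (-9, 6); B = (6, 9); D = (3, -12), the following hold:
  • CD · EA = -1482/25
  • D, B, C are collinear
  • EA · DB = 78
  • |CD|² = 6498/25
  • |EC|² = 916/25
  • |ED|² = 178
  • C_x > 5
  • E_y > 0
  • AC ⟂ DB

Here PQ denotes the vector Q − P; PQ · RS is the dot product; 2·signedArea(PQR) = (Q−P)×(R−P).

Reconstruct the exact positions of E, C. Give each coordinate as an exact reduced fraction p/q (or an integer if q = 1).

C = (132/25, 99/25)
E = (0, 1)

1. E_x = 0  [line -3·x + -21·y + 21 = 0 ∩ |ED|² = 178]
2. E_y = 1  [line -3·x + -21·y + 21 = 0 ∩ |ED|² = 178]
   → E = (0, 1)
3. C_x = 132/25  [D, B, C are collinear ∩ AC ⟂ DB]
4. C_y = 99/25  [D, B, C are collinear ∩ AC ⟂ DB]
   → C = (132/25, 99/25)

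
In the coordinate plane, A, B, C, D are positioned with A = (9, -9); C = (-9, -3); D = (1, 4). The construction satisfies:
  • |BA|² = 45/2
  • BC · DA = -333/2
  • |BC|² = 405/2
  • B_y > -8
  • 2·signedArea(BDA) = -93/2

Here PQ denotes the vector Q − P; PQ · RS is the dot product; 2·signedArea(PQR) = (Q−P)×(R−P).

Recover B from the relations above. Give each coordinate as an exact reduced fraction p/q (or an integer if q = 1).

1. B_x = 9/2  [BC · DA = -333/2 ∩ 2·signedArea(BDA) = -93/2]
2. B_y = -15/2  [BC · DA = -333/2 ∩ 2·signedArea(BDA) = -93/2]
   → B = (9/2, -15/2)

B = (9/2, -15/2)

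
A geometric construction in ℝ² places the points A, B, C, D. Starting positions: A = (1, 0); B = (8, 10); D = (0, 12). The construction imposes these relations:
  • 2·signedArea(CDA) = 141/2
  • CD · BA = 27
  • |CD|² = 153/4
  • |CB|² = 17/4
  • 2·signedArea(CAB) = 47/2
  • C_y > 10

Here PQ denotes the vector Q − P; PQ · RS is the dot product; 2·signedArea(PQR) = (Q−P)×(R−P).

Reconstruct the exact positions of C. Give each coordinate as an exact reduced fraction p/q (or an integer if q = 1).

1. C_x = 6  [2·signedArea(CDA) = 141/2 ∩ CD · BA = 27]
2. C_y = 21/2  [2·signedArea(CDA) = 141/2 ∩ CD · BA = 27]
   → C = (6, 21/2)

C = (6, 21/2)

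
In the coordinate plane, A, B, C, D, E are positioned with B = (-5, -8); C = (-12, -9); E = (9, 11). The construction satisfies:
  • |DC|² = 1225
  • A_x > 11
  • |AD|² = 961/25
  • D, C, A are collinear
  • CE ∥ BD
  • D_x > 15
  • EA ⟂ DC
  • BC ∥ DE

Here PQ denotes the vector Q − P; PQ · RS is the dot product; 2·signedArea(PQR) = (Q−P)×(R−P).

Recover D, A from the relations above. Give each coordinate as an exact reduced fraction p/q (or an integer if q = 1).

1. D_x = 16  [BC ∥ DE ∩ CE ∥ BD]
2. D_y = 12  [BC ∥ DE ∩ CE ∥ BD]
   → D = (16, 12)
3. A_x = 276/25  [D, C, A are collinear ∩ EA ⟂ DC]
4. A_y = 207/25  [D, C, A are collinear ∩ EA ⟂ DC]
   → A = (276/25, 207/25)

A = (276/25, 207/25)
D = (16, 12)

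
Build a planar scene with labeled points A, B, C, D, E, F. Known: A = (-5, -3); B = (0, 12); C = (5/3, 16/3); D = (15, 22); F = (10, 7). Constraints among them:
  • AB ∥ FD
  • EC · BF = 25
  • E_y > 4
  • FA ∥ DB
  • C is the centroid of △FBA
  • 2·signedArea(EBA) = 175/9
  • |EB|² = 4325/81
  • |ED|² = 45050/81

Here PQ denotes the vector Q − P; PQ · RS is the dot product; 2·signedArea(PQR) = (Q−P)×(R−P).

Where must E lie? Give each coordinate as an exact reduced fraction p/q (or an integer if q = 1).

1. E_x = -10/9  [2·signedArea(EBA) = 175/9 ∩ EC · BF = 25]
2. E_y = 43/9  [2·signedArea(EBA) = 175/9 ∩ EC · BF = 25]
   → E = (-10/9, 43/9)

E = (-10/9, 43/9)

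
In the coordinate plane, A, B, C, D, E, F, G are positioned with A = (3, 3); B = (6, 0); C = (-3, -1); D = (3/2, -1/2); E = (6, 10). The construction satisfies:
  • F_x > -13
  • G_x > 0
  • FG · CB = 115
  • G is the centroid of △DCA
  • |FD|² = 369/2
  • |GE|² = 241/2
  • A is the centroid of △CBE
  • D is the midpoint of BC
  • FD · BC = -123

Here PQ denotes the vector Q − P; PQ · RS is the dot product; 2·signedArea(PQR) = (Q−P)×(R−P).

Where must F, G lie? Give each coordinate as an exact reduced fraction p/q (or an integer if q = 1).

1. F_x = -12  [line 9·x + 1·y + 110 = 0 ∩ |FD|² = 369/2]
2. F_y = -2  [line 9·x + 1·y + 110 = 0 ∩ |FD|² = 369/2]
   → F = (-12, -2)
3. G_x = 1/2  [G is the centroid of △DCA]
4. G_y = 1/2  [G is the centroid of △DCA]
   → G = (1/2, 1/2)

F = (-12, -2)
G = (1/2, 1/2)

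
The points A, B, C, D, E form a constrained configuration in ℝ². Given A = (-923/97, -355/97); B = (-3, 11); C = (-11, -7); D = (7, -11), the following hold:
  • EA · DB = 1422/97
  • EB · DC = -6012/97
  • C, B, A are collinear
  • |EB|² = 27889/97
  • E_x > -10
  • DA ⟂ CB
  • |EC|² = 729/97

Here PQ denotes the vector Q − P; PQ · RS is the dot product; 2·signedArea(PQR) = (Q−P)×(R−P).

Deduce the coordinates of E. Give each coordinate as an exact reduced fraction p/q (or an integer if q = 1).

1. E_x = -959/97  [EB · DC = -6012/97 ∩ EA · DB = 1422/97]
2. E_y = -436/97  [EB · DC = -6012/97 ∩ EA · DB = 1422/97]
   → E = (-959/97, -436/97)

E = (-959/97, -436/97)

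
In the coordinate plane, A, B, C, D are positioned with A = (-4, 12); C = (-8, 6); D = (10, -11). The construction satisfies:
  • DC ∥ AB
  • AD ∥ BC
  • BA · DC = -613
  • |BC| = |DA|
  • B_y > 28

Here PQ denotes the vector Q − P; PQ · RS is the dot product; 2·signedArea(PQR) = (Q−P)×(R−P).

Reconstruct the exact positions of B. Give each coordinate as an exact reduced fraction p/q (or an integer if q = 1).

1. B_x = -22  [AD ∥ BC ∩ DC ∥ AB]
2. B_y = 29  [AD ∥ BC ∩ DC ∥ AB]
   → B = (-22, 29)

B = (-22, 29)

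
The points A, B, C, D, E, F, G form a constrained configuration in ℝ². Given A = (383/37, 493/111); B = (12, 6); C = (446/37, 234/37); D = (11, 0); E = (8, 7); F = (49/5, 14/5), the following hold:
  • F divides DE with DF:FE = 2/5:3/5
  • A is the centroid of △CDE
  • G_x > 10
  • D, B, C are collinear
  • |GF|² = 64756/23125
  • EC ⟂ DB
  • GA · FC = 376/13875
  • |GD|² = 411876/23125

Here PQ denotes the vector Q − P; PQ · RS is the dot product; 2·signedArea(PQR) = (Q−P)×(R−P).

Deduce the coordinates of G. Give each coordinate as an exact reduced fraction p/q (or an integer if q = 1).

G = (9899/925, 3894/925)

1. G_x = 9899/925  [line -417/185·x + -652/185·y + 180183/4625 = 0 ∩ |GF|² = 64756/23125]
2. G_y = 3894/925  [line -417/185·x + -652/185·y + 180183/4625 = 0 ∩ |GF|² = 64756/23125]
   → G = (9899/925, 3894/925)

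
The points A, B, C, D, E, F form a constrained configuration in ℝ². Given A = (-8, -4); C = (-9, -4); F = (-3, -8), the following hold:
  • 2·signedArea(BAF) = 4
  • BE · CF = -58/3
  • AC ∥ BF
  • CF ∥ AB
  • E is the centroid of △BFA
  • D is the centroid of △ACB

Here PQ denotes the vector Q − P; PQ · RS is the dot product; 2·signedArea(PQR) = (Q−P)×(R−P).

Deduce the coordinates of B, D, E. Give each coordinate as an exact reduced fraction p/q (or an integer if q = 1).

B = (-2, -8)
D = (-19/3, -16/3)
E = (-13/3, -20/3)

1. B_x = -2  [AC ∥ BF ∩ CF ∥ AB]
2. B_y = -8  [AC ∥ BF ∩ CF ∥ AB]
   → B = (-2, -8)
3. D_x = -19/3  [D is the centroid of △ACB]
4. D_y = -16/3  [D is the centroid of △ACB]
   → D = (-19/3, -16/3)
5. E_x = -13/3  [E is the centroid of △BFA]
6. E_y = -20/3  [E is the centroid of △BFA]
   → E = (-13/3, -20/3)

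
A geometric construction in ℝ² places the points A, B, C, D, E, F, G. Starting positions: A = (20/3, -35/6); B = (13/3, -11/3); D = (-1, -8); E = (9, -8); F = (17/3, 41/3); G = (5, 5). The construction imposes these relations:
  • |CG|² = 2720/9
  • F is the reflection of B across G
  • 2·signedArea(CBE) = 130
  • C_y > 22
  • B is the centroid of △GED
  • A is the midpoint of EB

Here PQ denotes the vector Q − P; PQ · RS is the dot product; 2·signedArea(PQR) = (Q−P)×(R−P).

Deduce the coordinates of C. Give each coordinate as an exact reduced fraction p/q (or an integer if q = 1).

1. C_x = 19/3  [line 13/3·x + 14/3·y + -395/3 = 0 ∩ |CG|² = 2720/9]
2. C_y = 67/3  [line 13/3·x + 14/3·y + -395/3 = 0 ∩ |CG|² = 2720/9]
   → C = (19/3, 67/3)

C = (19/3, 67/3)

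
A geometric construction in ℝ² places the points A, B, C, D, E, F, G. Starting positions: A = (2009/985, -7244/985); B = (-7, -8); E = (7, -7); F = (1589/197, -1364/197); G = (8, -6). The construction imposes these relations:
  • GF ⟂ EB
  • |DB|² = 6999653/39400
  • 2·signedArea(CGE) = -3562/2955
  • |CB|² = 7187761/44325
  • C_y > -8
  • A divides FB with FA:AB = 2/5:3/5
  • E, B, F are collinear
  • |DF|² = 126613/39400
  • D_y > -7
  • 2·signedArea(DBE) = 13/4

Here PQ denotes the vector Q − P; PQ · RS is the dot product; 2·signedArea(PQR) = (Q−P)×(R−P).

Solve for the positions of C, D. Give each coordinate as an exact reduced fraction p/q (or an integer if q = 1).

C = (16849/2955, -20959/2955)
D = (24729/3940, -26869/3940)

1. C_x = 16849/2955  [line 1·x + -1·y + -37808/2955 = 0 ∩ |CB|² = 7187761/44325]
2. C_y = -20959/2955  [line 1·x + -1·y + -37808/2955 = 0 ∩ |CB|² = 7187761/44325]
   → C = (16849/2955, -20959/2955)
3. D_x = 24729/3940  [line -1·x + 14·y + 407/4 = 0 ∩ |DB|² = 6999653/39400]
4. D_y = -26869/3940  [line -1·x + 14·y + 407/4 = 0 ∩ |DB|² = 6999653/39400]
   → D = (24729/3940, -26869/3940)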